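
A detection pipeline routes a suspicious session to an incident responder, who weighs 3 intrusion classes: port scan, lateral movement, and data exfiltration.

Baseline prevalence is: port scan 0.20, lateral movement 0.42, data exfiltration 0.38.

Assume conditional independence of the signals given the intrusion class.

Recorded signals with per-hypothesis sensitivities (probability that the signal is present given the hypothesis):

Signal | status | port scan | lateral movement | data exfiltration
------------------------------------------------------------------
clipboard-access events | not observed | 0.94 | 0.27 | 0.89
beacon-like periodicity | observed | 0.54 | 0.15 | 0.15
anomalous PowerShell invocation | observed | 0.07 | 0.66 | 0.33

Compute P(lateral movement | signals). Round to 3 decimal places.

Multiply each prior by the joint likelihood of the signal pattern (using 1 − P(present | H) for each absent signal):
  port scan: 0.20 × (1 − 0.94) × 0.54 × 0.07 = 0.0004536
  lateral movement: 0.42 × (1 − 0.27) × 0.15 × 0.66 = 0.030353
  data exfiltration: 0.38 × (1 − 0.89) × 0.15 × 0.33 = 0.0020691
Marginal likelihood of the evidence = 0.032876.
P(lateral movement | evidence) = 0.030353 / 0.032876 ≈ 0.923.

0.923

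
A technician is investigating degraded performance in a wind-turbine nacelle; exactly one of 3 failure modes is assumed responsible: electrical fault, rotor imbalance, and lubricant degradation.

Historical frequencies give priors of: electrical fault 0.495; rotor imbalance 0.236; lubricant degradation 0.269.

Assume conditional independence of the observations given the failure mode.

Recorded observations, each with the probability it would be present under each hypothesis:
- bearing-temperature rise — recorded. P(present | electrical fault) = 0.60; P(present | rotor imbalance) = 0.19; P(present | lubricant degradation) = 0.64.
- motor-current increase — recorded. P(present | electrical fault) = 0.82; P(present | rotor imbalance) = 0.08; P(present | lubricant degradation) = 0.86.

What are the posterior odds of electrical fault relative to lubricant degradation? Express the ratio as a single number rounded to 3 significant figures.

1.64

Posterior odds equal prior odds times the likelihood ratio; only the two competing hypotheses matter.
  electrical fault: 0.495 × 0.60 × 0.82 = 0.24354
  lubricant degradation: 0.269 × 0.64 × 0.86 = 0.14806
Odds(electrical fault : lubricant degradation) = 0.24354 / 0.14806 ≈ 1.64.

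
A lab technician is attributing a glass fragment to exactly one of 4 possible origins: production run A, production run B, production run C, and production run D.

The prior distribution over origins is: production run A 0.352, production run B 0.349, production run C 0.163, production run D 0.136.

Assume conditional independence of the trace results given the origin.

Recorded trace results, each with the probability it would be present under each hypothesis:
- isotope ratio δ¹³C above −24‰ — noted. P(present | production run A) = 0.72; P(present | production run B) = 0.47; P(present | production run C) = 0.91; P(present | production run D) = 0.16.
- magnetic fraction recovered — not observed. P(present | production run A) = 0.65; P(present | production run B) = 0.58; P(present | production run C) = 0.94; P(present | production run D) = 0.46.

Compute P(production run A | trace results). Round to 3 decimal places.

For each hypothesis, the unnormalized posterior weight is prior × product of the trace result likelihoods (using 1 − P(present | H) for each absent trace result):
  production run A: 0.352 × 0.72 × (1 − 0.65) = 0.088704
  production run B: 0.349 × 0.47 × (1 − 0.58) = 0.068893
  production run C: 0.163 × 0.91 × (1 − 0.94) = 0.0088998
  production run D: 0.136 × 0.16 × (1 − 0.46) = 0.01175
The unnormalized weights sum to 0.17825.
P(production run A | evidence) = 0.088704 / 0.17825 ≈ 0.498.

0.498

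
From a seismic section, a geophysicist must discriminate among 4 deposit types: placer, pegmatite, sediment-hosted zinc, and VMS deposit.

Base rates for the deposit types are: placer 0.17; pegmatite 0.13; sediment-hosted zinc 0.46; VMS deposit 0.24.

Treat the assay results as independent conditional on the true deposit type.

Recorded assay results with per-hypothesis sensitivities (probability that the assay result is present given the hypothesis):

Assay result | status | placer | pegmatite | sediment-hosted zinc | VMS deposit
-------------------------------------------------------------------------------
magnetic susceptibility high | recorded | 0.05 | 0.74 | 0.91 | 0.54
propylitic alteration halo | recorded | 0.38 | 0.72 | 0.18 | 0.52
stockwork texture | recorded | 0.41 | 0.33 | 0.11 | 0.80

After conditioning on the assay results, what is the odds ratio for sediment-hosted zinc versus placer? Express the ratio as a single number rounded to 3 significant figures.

The normalizing constant cancels in an odds ratio, so compute prior × likelihood for the two hypotheses only:
  sediment-hosted zinc: 0.46 × 0.91 × 0.18 × 0.11 = 0.0082883
  placer: 0.17 × 0.05 × 0.38 × 0.41 = 0.0013243
Odds(sediment-hosted zinc : placer) = 0.0082883 / 0.0013243 ≈ 6.26.

6.26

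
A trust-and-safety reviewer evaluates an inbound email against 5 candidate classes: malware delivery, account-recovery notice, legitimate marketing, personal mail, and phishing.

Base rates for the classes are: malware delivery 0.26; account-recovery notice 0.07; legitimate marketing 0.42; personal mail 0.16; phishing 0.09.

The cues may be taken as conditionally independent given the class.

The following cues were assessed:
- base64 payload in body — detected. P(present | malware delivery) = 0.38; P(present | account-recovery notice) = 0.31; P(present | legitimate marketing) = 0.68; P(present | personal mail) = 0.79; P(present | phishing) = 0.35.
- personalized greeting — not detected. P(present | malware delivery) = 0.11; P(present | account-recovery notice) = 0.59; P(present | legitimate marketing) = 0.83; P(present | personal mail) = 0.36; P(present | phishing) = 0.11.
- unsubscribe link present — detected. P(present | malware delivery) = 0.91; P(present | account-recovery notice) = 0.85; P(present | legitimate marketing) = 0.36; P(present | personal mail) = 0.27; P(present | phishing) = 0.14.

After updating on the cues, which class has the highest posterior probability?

malware delivery

Multiply each prior by the joint likelihood of the cue pattern (using 1 − P(present | H) for each absent cue):
  malware delivery: 0.26 × 0.38 × (1 − 0.11) × 0.91 = 0.080018
  account-recovery notice: 0.07 × 0.31 × (1 − 0.59) × 0.85 = 0.0075625
  legitimate marketing: 0.42 × 0.68 × (1 − 0.83) × 0.36 = 0.017479
  personal mail: 0.16 × 0.79 × (1 − 0.36) × 0.27 = 0.021842
  phishing: 0.09 × 0.35 × (1 − 0.11) × 0.14 = 0.0039249
Normalizing constant Z = 0.080018 + 0.0075625 + 0.017479 + 0.021842 + 0.0039249 = 0.13083.
P(malware delivery | evidence) ≈ 0.080018 / 0.13083 ≈ 0.612
P(account-recovery notice | evidence) ≈ 0.0075625 / 0.13083 ≈ 0.058
P(legitimate marketing | evidence) ≈ 0.017479 / 0.13083 ≈ 0.134
P(personal mail | evidence) ≈ 0.021842 / 0.13083 ≈ 0.167
P(phishing | evidence) ≈ 0.0039249 / 0.13083 ≈ 0.030
The largest is 0.612, so malware delivery is most probable.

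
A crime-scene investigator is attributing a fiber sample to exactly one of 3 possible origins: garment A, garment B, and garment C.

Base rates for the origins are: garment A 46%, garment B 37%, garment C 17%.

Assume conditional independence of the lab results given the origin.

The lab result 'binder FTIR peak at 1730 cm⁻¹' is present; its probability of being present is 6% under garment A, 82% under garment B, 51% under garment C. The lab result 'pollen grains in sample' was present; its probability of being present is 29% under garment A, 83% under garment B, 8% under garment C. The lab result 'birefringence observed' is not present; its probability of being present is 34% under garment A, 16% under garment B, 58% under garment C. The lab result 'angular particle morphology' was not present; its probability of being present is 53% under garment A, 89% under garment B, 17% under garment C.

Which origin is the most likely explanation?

garment B

For each hypothesis, the unnormalized posterior weight is prior × product of the lab result likelihoods (using 1 − P(present | H) for each absent lab result):
  garment A: 0.46 × 0.06 × 0.29 × (1 − 0.34) × (1 − 0.53) = 0.0024828
  garment B: 0.37 × 0.82 × 0.83 × (1 − 0.16) × (1 − 0.89) = 0.023268
  garment C: 0.17 × 0.51 × 0.08 × (1 − 0.58) × (1 − 0.17) = 0.0024179
Marginal likelihood of the evidence = 0.028169.
P(garment A | evidence) ≈ 0.0024828 / 0.028169 ≈ 0.088
P(garment B | evidence) ≈ 0.023268 / 0.028169 ≈ 0.826
P(garment C | evidence) ≈ 0.0024179 / 0.028169 ≈ 0.086
The largest is 0.826, so garment B is most probable.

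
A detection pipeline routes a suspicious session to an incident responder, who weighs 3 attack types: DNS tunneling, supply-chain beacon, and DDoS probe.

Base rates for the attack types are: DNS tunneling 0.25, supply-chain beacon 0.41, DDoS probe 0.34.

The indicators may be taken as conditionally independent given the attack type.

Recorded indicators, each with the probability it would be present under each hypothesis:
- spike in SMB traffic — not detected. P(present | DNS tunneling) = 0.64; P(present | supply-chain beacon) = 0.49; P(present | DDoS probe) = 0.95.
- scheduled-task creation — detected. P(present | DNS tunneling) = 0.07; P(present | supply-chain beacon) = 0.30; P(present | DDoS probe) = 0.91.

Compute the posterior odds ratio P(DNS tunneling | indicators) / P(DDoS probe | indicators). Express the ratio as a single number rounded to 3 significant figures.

0.407

Posterior odds equal prior odds times the likelihood ratio; only the two competing hypotheses matter (using 1 − P(present | H) for each absent indicator).
  DNS tunneling: 0.25 × (1 − 0.64) × 0.07 = 0.0063
  DDoS probe: 0.34 × (1 − 0.95) × 0.91 = 0.01547
Posterior odds = 0.0063 / 0.01547 ≈ 0.407.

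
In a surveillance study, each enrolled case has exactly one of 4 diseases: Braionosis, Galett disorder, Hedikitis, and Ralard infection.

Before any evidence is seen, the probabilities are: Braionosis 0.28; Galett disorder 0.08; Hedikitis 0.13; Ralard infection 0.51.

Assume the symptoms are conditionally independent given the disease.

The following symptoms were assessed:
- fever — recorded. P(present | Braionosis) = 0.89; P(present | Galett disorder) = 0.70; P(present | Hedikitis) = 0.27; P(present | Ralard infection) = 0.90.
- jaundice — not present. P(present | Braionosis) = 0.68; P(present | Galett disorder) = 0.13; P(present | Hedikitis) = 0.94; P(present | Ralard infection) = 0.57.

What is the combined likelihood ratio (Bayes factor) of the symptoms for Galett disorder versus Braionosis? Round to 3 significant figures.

The Bayes factor is the ratio of the joint likelihoods of the symptom pattern under the two hypotheses (using 1 − P(present | H) for each absent symptom).
  Galett disorder: 0.70 × (1 − 0.13) = 0.609
  Braionosis: 0.89 × (1 − 0.68) = 0.2848
Bayes factor = 0.609 / 0.2848 ≈ 2.14

2.14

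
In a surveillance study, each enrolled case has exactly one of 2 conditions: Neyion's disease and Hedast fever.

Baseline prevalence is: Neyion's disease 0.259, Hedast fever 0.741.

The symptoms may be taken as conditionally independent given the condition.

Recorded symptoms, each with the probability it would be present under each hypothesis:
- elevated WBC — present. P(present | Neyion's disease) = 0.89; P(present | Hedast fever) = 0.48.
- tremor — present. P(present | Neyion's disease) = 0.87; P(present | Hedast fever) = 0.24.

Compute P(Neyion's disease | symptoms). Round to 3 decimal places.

For each hypothesis, the unnormalized posterior weight is prior × product of the symptom likelihoods:
  Neyion's disease: 0.259 × 0.89 × 0.87 = 0.20054
  Hedast fever: 0.741 × 0.48 × 0.24 = 0.085363
The unnormalized weights sum to 0.28591.
P(Neyion's disease | evidence) = 0.20054 / 0.28591 ≈ 0.701.

0.701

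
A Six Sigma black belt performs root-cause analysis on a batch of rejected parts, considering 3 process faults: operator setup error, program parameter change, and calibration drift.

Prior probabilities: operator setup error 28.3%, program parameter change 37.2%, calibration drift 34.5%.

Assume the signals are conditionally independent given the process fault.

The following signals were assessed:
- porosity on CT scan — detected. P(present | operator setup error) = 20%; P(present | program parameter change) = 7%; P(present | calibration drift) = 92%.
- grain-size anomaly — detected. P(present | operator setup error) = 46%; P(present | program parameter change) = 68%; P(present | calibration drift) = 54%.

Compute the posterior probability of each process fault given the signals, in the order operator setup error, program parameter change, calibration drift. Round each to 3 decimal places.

0.121, 0.082, 0.797

By Bayes' rule with conditional independence, the unnormalized weight for each hypothesis is prior × ∏ likelihoods:
  operator setup error: 0.283 × 0.20 × 0.46 = 0.026036
  program parameter change: 0.372 × 0.07 × 0.68 = 0.017707
  calibration drift: 0.345 × 0.92 × 0.54 = 0.1714
Normalizing constant Z = 0.026036 + 0.017707 + 0.1714 = 0.21514.
P(operator setup error | evidence) = 0.026036 / 0.21514 ≈ 0.121
P(program parameter change | evidence) = 0.017707 / 0.21514 ≈ 0.082
P(calibration drift | evidence) = 0.1714 / 0.21514 ≈ 0.797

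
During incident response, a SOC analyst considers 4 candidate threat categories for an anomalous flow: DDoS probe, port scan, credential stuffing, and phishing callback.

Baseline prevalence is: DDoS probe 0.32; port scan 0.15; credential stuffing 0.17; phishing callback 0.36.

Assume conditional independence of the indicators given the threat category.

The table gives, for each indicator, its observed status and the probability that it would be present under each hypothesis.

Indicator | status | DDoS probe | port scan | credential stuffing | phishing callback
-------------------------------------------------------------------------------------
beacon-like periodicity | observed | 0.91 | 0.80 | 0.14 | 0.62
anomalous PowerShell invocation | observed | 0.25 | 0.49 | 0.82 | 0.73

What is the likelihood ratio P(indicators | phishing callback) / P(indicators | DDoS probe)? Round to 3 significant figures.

Joint likelihood of the indicator pattern under each hypothesis:
  phishing callback: 0.62 × 0.73 = 0.4526
  DDoS probe: 0.91 × 0.25 = 0.2275
Bayes factor = 0.4526 / 0.2275 ≈ 1.99

1.99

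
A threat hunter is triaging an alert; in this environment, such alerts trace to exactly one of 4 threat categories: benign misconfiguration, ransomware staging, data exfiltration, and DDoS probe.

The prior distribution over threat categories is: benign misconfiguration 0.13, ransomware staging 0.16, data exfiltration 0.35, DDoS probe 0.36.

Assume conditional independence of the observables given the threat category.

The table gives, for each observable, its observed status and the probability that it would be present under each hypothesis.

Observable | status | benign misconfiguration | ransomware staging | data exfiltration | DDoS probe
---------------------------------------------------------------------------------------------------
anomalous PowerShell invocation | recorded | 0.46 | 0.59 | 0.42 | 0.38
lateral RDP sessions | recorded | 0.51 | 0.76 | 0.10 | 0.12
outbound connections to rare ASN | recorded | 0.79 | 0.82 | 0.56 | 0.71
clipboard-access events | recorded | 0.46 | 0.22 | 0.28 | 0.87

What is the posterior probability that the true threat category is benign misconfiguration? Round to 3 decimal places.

Multiply each prior by the joint likelihood of the observable pattern:
  benign misconfiguration: 0.13 × 0.46 × 0.51 × 0.79 × 0.46 = 0.011083
  ransomware staging: 0.16 × 0.59 × 0.76 × 0.82 × 0.22 = 0.012943
  data exfiltration: 0.35 × 0.42 × 0.10 × 0.56 × 0.28 = 0.002305
  DDoS probe: 0.36 × 0.38 × 0.12 × 0.71 × 0.87 = 0.01014
Normalizing constant Z = 0.011083 + 0.012943 + 0.002305 + 0.01014 = 0.036471.
P(benign misconfiguration | evidence) = 0.011083 / 0.036471 ≈ 0.304.

0.304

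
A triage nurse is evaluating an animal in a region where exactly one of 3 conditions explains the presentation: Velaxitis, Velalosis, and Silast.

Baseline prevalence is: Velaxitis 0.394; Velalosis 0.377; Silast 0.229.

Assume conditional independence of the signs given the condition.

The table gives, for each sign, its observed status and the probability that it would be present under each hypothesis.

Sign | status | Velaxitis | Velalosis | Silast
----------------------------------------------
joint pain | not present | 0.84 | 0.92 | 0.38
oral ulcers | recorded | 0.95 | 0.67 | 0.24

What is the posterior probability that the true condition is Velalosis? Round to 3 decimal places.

By Bayes' rule with conditional independence, the unnormalized weight for each hypothesis is prior × ∏ likelihoods (using 1 − P(present | H) for each absent sign):
  Velaxitis: 0.394 × (1 − 0.84) × 0.95 = 0.059888
  Velalosis: 0.377 × (1 − 0.92) × 0.67 = 0.020207
  Silast: 0.229 × (1 − 0.38) × 0.24 = 0.034075
Normalizing constant Z = 0.059888 + 0.020207 + 0.034075 = 0.11417.
P(Velalosis | evidence) = 0.020207 / 0.11417 ≈ 0.177.

0.177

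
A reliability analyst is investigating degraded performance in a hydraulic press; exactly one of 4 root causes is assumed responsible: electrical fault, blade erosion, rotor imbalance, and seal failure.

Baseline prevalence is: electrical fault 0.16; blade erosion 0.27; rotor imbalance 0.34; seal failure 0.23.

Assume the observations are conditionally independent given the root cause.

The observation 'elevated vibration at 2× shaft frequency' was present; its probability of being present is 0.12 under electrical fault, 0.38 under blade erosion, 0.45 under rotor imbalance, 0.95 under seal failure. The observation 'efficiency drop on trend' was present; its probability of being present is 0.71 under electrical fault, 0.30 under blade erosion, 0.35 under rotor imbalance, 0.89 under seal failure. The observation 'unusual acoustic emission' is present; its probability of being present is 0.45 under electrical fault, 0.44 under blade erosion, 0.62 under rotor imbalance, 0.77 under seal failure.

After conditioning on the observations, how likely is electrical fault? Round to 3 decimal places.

For each hypothesis, the unnormalized posterior weight is prior × product of the observation likelihoods:
  electrical fault: 0.16 × 0.12 × 0.71 × 0.45 = 0.0061344
  blade erosion: 0.27 × 0.38 × 0.30 × 0.44 = 0.013543
  rotor imbalance: 0.34 × 0.45 × 0.35 × 0.62 = 0.033201
  seal failure: 0.23 × 0.95 × 0.89 × 0.77 = 0.14974
The unnormalized weights sum to 0.20262.
P(electrical fault | evidence) = 0.0061344 / 0.20262 ≈ 0.030.

0.030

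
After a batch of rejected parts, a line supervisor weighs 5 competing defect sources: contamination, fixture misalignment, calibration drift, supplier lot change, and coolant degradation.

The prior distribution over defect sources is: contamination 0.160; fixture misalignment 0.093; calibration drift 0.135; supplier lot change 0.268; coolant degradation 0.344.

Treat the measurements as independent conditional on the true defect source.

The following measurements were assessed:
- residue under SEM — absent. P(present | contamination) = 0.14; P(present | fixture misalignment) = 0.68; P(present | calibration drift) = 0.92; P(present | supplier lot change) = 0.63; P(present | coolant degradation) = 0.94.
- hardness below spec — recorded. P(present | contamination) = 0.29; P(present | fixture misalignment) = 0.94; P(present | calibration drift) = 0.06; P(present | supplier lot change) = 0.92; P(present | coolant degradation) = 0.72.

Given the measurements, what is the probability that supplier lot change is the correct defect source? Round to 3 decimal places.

For each hypothesis, the unnormalized posterior weight is prior × product of the measurement likelihoods (using 1 − P(present | H) for each absent measurement):
  contamination: 0.160 × (1 − 0.14) × 0.29 = 0.039904
  fixture misalignment: 0.093 × (1 − 0.68) × 0.94 = 0.027974
  calibration drift: 0.135 × (1 − 0.92) × 0.06 = 0.000648
  supplier lot change: 0.268 × (1 − 0.63) × 0.92 = 0.091227
  coolant degradation: 0.344 × (1 − 0.94) × 0.72 = 0.014861
Normalizing constant Z = 0.039904 + 0.027974 + 0.000648 + 0.091227 + 0.014861 = 0.17461.
P(supplier lot change | evidence) = 0.091227 / 0.17461 ≈ 0.522.

0.522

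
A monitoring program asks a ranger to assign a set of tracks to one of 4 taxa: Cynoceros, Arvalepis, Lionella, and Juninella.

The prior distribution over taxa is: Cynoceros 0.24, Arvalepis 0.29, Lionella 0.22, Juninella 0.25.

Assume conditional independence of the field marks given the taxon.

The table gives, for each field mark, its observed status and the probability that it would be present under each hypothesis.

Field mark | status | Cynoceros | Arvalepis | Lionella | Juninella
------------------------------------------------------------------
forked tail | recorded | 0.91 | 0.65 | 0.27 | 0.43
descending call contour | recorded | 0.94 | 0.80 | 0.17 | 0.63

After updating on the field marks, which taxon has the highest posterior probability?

Cynoceros

By Bayes' rule with conditional independence, the unnormalized weight for each hypothesis is prior × ∏ likelihoods:
  Cynoceros: 0.24 × 0.91 × 0.94 = 0.2053
  Arvalepis: 0.29 × 0.65 × 0.80 = 0.1508
  Lionella: 0.22 × 0.27 × 0.17 = 0.010098
  Juninella: 0.25 × 0.43 × 0.63 = 0.067725
The unnormalized weights sum to 0.43392.
P(Cynoceros | evidence) ≈ 0.2053 / 0.43392 ≈ 0.473
P(Arvalepis | evidence) ≈ 0.1508 / 0.43392 ≈ 0.348
P(Lionella | evidence) ≈ 0.010098 / 0.43392 ≈ 0.023
P(Juninella | evidence) ≈ 0.067725 / 0.43392 ≈ 0.156
The largest is 0.473, so Cynoceros is most probable.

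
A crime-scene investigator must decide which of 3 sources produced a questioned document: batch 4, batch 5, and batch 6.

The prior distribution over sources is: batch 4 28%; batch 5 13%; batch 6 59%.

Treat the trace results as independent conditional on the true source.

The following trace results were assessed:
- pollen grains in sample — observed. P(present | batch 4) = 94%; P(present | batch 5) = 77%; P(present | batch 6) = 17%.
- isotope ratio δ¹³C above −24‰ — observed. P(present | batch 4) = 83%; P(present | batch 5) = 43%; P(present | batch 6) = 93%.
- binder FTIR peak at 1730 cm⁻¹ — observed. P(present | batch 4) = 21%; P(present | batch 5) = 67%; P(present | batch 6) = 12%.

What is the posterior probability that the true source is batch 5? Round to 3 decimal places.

0.336

By Bayes' rule with conditional independence, the unnormalized weight for each hypothesis is prior × ∏ likelihoods:
  batch 4: 0.28 × 0.94 × 0.83 × 0.21 = 0.045876
  batch 5: 0.13 × 0.77 × 0.43 × 0.67 = 0.028839
  batch 6: 0.59 × 0.17 × 0.93 × 0.12 = 0.011193
Normalizing constant Z = 0.045876 + 0.028839 + 0.011193 = 0.085908.
P(batch 5 | evidence) = 0.028839 / 0.085908 ≈ 0.336.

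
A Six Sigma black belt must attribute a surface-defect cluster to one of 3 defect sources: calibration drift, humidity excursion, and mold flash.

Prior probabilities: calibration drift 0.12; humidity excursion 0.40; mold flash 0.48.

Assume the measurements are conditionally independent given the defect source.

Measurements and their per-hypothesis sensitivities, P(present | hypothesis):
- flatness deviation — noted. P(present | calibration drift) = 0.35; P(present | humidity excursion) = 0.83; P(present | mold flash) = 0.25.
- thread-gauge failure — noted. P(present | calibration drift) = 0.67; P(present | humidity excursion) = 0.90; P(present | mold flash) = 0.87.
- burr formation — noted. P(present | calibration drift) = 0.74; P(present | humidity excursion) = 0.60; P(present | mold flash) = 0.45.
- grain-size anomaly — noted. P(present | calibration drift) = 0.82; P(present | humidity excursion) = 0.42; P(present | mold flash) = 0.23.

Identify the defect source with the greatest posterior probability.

By Bayes' rule with conditional independence, the unnormalized weight for each hypothesis is prior × ∏ likelihoods:
  calibration drift: 0.12 × 0.35 × 0.67 × 0.74 × 0.82 = 0.017075
  humidity excursion: 0.40 × 0.83 × 0.90 × 0.60 × 0.42 = 0.075298
  mold flash: 0.48 × 0.25 × 0.87 × 0.45 × 0.23 = 0.010805
Marginal likelihood of the evidence = 0.10318.
P(calibration drift | evidence) ≈ 0.017075 / 0.10318 ≈ 0.165
P(humidity excursion | evidence) ≈ 0.075298 / 0.10318 ≈ 0.730
P(mold flash | evidence) ≈ 0.010805 / 0.10318 ≈ 0.105
The largest is 0.730, so humidity excursion is most probable.

humidity excursion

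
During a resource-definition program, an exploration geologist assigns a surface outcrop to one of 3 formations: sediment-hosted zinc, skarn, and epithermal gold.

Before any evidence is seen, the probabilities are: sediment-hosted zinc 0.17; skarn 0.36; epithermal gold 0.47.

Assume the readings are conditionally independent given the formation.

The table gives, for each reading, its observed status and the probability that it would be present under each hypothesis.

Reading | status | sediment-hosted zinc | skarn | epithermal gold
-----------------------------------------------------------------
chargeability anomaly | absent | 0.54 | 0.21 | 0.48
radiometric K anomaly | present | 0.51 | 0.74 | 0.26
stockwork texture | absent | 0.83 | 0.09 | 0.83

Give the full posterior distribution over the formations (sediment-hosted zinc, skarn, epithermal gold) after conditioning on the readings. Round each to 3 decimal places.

0.032, 0.916, 0.052

By Bayes' rule with conditional independence, the unnormalized weight for each hypothesis is prior × ∏ likelihoods (using 1 − P(present | H) for each absent reading):
  sediment-hosted zinc: 0.17 × (1 − 0.54) × 0.51 × (1 − 0.83) = 0.0067799
  skarn: 0.36 × (1 − 0.21) × 0.74 × (1 − 0.09) = 0.19151
  epithermal gold: 0.47 × (1 − 0.48) × 0.26 × (1 − 0.83) = 0.010802
Normalizing constant Z = 0.0067799 + 0.19151 + 0.010802 = 0.2091.
P(sediment-hosted zinc | evidence) = 0.0067799 / 0.2091 ≈ 0.032
P(skarn | evidence) = 0.19151 / 0.2091 ≈ 0.916
P(epithermal gold | evidence) = 0.010802 / 0.2091 ≈ 0.052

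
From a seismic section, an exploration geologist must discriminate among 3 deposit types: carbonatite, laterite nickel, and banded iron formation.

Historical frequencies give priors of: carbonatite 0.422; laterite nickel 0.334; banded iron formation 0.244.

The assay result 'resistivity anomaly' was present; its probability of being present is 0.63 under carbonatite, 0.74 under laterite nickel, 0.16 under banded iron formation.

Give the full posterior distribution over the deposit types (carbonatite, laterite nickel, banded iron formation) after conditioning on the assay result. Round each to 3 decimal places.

0.482, 0.448, 0.071

By Bayes' rule, the unnormalized weight for each hypothesis is prior × likelihood:
  carbonatite: 0.422 × 0.63 = 0.26586
  laterite nickel: 0.334 × 0.74 = 0.24716
  banded iron formation: 0.244 × 0.16 = 0.03904
The unnormalized weights sum to 0.55206.
P(carbonatite | evidence) = 0.26586 / 0.55206 ≈ 0.482
P(laterite nickel | evidence) = 0.24716 / 0.55206 ≈ 0.448
P(banded iron formation | evidence) = 0.03904 / 0.55206 ≈ 0.071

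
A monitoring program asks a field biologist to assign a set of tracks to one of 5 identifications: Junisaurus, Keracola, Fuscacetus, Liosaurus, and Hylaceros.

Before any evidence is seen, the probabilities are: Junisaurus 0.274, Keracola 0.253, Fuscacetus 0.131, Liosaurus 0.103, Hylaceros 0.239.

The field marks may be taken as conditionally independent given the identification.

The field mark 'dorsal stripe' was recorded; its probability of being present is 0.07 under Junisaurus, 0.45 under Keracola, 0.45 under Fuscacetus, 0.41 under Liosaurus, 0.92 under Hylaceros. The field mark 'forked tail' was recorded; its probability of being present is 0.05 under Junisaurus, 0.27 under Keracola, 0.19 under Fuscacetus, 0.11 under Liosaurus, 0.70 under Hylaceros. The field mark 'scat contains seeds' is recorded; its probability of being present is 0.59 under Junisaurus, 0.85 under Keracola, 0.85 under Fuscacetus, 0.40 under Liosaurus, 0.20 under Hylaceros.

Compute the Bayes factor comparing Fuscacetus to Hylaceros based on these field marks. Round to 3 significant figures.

Take the product of per-field mark likelihoods under each hypothesis, then divide.
  Fuscacetus: 0.45 × 0.19 × 0.85 = 0.072675
  Hylaceros: 0.92 × 0.70 × 0.20 = 0.1288
Bayes factor = 0.072675 / 0.1288 ≈ 0.564

0.564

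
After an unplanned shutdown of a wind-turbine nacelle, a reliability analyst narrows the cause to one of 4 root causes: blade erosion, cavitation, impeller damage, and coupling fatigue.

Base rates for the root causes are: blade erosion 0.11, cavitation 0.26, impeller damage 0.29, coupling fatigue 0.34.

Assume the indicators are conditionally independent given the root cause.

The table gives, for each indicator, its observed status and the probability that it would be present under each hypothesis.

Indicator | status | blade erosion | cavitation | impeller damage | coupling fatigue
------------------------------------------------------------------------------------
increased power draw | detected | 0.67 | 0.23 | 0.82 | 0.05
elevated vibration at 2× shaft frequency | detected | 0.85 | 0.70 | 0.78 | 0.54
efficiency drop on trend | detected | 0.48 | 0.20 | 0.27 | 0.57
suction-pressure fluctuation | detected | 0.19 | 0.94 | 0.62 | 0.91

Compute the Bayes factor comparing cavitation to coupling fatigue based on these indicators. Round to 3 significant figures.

2.16

Joint likelihood of the indicator pattern under each hypothesis:
  cavitation: 0.23 × 0.70 × 0.20 × 0.94 = 0.030268
  coupling fatigue: 0.05 × 0.54 × 0.57 × 0.91 = 0.014005
Bayes factor = 0.030268 / 0.014005 ≈ 2.16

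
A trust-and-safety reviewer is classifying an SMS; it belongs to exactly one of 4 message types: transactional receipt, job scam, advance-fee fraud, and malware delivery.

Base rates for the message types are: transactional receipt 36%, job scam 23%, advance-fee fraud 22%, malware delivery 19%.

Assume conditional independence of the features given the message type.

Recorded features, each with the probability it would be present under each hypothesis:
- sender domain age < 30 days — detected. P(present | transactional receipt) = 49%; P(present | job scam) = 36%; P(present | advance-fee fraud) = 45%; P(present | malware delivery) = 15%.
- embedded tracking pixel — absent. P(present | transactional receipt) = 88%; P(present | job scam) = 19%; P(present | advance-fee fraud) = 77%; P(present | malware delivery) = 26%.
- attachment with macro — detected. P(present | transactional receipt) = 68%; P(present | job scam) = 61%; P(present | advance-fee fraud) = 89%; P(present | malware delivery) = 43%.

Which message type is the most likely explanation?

For each hypothesis, the unnormalized posterior weight is prior × product of the feature likelihoods (using 1 − P(present | H) for each absent feature):
  transactional receipt: 0.36 × 0.49 × (1 − 0.88) × 0.68 = 0.014394
  job scam: 0.23 × 0.36 × (1 − 0.19) × 0.61 = 0.040911
  advance-fee fraud: 0.22 × 0.45 × (1 − 0.77) × 0.89 = 0.020265
  malware delivery: 0.19 × 0.15 × (1 − 0.26) × 0.43 = 0.0090687
Normalizing constant Z = 0.014394 + 0.040911 + 0.020265 + 0.0090687 = 0.08464.
P(transactional receipt | evidence) ≈ 0.014394 / 0.08464 ≈ 0.170
P(job scam | evidence) ≈ 0.040911 / 0.08464 ≈ 0.483
P(advance-fee fraud | evidence) ≈ 0.020265 / 0.08464 ≈ 0.239
P(malware delivery | evidence) ≈ 0.0090687 / 0.08464 ≈ 0.107
The largest is 0.483, so job scam is most probable.

job scam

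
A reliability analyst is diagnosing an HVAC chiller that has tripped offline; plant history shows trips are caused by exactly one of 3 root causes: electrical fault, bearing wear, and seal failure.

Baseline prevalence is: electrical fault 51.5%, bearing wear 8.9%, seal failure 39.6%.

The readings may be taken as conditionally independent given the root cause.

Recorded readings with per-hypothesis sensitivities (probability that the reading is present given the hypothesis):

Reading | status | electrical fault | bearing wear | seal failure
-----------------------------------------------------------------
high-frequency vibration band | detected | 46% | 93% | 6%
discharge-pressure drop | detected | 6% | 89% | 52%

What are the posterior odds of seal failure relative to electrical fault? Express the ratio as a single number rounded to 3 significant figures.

0.869

Posterior odds equal prior odds times the likelihood ratio; only the two competing hypotheses matter.
  seal failure: 0.396 × 0.06 × 0.52 = 0.012355
  electrical fault: 0.515 × 0.46 × 0.06 = 0.014214
Odds(seal failure : electrical fault) = 0.012355 / 0.014214 ≈ 0.869.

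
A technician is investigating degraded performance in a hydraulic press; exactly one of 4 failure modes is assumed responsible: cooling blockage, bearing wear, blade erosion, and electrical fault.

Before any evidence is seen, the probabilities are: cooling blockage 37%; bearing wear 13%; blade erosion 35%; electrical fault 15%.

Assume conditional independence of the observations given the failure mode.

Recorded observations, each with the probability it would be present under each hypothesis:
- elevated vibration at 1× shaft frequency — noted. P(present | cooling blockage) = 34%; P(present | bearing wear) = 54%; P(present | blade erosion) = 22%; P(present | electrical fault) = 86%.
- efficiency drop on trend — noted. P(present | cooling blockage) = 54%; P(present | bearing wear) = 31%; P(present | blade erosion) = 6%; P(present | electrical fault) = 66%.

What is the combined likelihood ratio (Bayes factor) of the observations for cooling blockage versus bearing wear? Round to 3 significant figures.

The Bayes factor is the ratio of the joint likelihoods of the evidence pattern under the two hypotheses.
  cooling blockage: 0.34 × 0.54 = 0.1836
  bearing wear: 0.54 × 0.31 = 0.1674
Bayes factor = 0.1836 / 0.1674 ≈ 1.10

1.10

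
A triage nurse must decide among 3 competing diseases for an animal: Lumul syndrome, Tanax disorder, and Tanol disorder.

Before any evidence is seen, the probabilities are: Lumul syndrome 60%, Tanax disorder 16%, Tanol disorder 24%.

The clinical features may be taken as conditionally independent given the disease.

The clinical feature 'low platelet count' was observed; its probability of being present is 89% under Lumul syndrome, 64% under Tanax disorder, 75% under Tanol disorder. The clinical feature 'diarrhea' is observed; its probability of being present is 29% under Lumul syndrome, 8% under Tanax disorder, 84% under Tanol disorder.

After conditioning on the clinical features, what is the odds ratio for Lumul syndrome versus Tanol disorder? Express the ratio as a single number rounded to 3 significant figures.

1.02

Unnormalized posterior weight (prior times the clinical feature likelihoods) for each of the two hypotheses:
  Lumul syndrome: 0.60 × 0.89 × 0.29 = 0.15486
  Tanol disorder: 0.24 × 0.75 × 0.84 = 0.1512
Posterior odds = 0.15486 / 0.1512 ≈ 1.02.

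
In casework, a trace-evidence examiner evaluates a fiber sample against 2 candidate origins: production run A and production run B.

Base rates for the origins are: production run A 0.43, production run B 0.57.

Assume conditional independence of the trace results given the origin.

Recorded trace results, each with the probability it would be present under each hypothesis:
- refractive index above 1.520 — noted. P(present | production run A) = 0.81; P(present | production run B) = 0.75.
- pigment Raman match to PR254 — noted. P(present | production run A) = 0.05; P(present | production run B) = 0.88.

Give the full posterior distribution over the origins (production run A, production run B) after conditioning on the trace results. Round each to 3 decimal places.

0.044, 0.956

Multiply each prior by the joint likelihood of the trace result pattern:
  production run A: 0.43 × 0.81 × 0.05 = 0.017415
  production run B: 0.57 × 0.75 × 0.88 = 0.3762
The unnormalized weights sum to 0.39361.
P(production run A | evidence) = 0.017415 / 0.39361 ≈ 0.044
P(production run B | evidence) = 0.3762 / 0.39361 ≈ 0.956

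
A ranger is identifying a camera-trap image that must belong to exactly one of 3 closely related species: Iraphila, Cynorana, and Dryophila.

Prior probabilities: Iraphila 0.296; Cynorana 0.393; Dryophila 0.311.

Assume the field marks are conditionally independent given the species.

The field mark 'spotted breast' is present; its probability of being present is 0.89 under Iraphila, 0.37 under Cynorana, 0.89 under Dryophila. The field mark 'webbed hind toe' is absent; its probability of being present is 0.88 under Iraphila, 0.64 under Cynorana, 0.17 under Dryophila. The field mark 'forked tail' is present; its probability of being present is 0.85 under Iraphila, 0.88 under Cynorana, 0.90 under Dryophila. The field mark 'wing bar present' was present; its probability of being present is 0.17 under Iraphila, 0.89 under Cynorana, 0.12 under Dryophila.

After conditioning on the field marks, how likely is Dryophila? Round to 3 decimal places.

0.353

Multiply each prior by the joint likelihood of the field mark pattern (using 1 − P(present | H) for each absent field mark):
  Iraphila: 0.296 × 0.89 × (1 − 0.88) × 0.85 × 0.17 = 0.004568
  Cynorana: 0.393 × 0.37 × (1 − 0.64) × 0.88 × 0.89 = 0.040999
  Dryophila: 0.311 × 0.89 × (1 − 0.17) × 0.90 × 0.12 = 0.024811
Normalizing constant Z = 0.004568 + 0.040999 + 0.024811 = 0.070378.
P(Dryophila | evidence) = 0.024811 / 0.070378 ≈ 0.353.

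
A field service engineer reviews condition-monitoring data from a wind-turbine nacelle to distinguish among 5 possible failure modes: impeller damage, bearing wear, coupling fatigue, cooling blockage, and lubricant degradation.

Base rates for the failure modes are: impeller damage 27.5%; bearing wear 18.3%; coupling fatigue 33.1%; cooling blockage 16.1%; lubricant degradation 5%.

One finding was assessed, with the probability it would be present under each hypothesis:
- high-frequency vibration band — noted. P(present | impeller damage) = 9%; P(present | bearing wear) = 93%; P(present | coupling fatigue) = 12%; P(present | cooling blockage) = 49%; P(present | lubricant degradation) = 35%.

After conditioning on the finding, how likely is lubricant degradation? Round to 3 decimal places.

0.053

By Bayes' rule, the unnormalized weight for each hypothesis is prior × likelihood:
  impeller damage: 0.275 × 0.09 = 0.02475
  bearing wear: 0.183 × 0.93 = 0.17019
  coupling fatigue: 0.331 × 0.12 = 0.03972
  cooling blockage: 0.161 × 0.49 = 0.07889
  lubricant degradation: 0.050 × 0.35 = 0.0175
Normalizing constant Z = 0.02475 + 0.17019 + 0.03972 + 0.07889 + 0.0175 = 0.33105.
P(lubricant degradation | evidence) = 0.0175 / 0.33105 ≈ 0.053.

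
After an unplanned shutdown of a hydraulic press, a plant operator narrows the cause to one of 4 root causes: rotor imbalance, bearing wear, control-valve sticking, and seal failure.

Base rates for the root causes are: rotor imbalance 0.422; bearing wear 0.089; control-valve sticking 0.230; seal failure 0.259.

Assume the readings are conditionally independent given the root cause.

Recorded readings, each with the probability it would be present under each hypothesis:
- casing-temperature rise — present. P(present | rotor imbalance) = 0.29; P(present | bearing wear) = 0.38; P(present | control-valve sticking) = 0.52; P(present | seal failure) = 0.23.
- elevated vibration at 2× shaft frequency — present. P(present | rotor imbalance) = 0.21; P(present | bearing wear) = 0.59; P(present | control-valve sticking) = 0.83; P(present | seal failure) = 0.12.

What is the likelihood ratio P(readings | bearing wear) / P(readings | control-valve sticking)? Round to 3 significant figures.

Take the product of per-reading likelihoods under each hypothesis, then divide.
  bearing wear: 0.38 × 0.59 = 0.2242
  control-valve sticking: 0.52 × 0.83 = 0.4316
Bayes factor = 0.2242 / 0.4316 ≈ 0.519

0.519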